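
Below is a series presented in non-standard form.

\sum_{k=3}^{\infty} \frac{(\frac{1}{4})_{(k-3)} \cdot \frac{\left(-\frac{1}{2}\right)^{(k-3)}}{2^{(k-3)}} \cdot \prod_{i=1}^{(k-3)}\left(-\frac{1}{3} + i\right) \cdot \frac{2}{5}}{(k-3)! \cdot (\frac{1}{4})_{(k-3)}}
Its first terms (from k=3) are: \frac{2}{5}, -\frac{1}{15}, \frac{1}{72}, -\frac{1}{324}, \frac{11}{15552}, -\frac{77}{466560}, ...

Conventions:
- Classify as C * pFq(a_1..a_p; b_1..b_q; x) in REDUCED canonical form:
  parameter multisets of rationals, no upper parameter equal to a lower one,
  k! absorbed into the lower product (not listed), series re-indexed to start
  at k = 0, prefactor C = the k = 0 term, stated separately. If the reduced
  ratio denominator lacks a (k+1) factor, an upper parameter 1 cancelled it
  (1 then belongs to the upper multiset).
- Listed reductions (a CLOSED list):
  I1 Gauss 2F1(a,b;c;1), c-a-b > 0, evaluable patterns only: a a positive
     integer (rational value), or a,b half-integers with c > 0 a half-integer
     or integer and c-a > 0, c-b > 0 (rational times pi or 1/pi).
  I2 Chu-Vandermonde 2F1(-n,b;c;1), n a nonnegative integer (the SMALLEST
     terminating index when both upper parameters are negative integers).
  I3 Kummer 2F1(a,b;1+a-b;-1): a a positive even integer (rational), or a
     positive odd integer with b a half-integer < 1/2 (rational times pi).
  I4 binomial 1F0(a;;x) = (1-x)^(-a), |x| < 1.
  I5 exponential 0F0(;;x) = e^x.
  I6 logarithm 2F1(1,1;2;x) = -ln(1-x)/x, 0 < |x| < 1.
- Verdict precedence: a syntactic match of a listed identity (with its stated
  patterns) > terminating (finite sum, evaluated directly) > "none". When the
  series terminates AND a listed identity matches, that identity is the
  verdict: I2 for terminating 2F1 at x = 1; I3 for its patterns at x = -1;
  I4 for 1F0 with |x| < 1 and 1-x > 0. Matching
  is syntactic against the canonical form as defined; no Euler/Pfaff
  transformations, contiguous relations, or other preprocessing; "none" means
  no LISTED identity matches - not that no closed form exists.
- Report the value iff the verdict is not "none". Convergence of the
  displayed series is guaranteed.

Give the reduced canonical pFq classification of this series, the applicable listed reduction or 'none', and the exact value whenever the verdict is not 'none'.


This is \frac{2}{5} * 1F0(\frac{2}{3}; -; -\frac{1}{4}) in reduced canonical form. Verdict: the binomial series (I4) applies (the 1F0 binomial series: exponent -2/3, x = -\frac{1}{4}). Sum: \frac{2}{5} \cdot \left(\frac{5}{4}\right)^{-\frac{2}{3}}.

Structural cue: x = -\frac{1}{4} and the running product (prefactor 2/5) telescopes to a rising factorial.
Step ratio: r(k) = -\frac{1}{4} * (k+\frac{2}{3}) / [(k+1)] - rational; roots negated = parameters, x = -\frac{1}{4}, C = \frac{2}{5}.


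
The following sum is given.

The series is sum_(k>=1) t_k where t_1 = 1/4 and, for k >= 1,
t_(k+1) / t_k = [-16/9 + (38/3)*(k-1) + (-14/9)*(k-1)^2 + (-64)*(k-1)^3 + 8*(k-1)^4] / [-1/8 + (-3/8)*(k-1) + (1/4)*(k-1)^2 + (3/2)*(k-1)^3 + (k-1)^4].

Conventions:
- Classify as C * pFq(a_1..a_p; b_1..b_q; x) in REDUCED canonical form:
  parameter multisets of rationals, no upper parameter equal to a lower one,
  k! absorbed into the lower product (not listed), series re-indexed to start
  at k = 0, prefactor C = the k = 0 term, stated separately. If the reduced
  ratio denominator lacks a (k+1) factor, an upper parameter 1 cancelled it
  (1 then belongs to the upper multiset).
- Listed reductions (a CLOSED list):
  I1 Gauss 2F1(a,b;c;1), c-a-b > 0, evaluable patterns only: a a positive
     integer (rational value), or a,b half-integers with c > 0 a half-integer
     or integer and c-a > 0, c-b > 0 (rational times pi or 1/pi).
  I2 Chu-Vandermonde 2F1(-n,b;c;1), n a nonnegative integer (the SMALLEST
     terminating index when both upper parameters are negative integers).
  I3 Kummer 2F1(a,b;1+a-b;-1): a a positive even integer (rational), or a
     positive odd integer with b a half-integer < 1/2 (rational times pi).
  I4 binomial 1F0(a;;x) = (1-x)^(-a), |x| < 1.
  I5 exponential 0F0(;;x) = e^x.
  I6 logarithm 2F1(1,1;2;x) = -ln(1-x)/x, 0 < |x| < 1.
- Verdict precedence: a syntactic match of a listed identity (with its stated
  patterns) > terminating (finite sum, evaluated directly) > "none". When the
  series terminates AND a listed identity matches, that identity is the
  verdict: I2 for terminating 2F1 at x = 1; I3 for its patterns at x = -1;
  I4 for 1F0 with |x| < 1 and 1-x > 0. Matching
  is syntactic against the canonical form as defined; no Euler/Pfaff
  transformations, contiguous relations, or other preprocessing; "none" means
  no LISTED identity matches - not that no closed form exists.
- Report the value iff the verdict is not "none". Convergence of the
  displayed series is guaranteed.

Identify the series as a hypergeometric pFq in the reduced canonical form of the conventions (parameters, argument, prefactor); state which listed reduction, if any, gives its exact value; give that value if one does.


Canonical form: C = 1/4 times 3F2 with upper {-8, -1/3, -1/6}, lower {-1/2, 1/2}, x = 8. Verdict: terminating (-8 upstairs). 9 nonzero terms in all; added directly. Value: -48514519883759886059/445485522209364.

Structural cue: from the first term 1/4: the ratio is unreduced: k + 1/2 divides both sides (prefactor 1/4).
Ratio: r(k) = 8 * (k-8) (k-1/3) (k-1/6) / [(k-1/2) (k+1/2) (k+1)] - rational; roots negated = parameters, x = 8, C = 1/4.


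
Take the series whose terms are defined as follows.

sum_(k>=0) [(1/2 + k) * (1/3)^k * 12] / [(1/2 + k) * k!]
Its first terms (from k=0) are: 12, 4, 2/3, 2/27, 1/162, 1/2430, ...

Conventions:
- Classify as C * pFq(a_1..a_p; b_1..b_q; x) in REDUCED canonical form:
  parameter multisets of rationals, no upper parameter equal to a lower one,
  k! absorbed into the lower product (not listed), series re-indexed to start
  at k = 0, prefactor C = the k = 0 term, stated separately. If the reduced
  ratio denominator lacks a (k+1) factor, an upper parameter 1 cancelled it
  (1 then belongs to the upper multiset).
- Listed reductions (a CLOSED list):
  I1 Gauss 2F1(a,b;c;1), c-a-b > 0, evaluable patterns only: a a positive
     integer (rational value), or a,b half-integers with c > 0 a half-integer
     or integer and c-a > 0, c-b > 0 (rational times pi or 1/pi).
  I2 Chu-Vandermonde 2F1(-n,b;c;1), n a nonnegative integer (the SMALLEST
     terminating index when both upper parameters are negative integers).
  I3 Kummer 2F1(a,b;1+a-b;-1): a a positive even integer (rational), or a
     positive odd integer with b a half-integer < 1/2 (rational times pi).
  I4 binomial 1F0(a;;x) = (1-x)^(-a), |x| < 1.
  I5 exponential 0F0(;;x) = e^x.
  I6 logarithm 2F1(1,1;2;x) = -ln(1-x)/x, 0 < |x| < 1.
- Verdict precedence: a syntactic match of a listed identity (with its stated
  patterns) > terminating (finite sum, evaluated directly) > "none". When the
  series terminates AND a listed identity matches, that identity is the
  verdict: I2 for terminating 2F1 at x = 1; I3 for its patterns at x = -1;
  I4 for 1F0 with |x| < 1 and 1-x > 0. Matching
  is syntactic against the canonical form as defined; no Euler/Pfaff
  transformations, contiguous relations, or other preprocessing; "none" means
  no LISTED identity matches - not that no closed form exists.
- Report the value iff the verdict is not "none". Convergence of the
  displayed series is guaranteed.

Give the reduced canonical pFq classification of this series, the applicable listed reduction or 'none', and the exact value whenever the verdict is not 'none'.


Prefactor 12, argument 1/3: 0F0 with upper {-} over lower {-}. Verdict: this is the I5 exponential reduction (the 0F0 exponential series at x = 1/3). Value: 12 * e^(1/3).

Key observation: x = (1/3) and k + 1/2 divides numerator and denominator alike; prefactor 12 after cancelling.
Term ratio: r(k) = (1/3) * 1 / [(k+1)] ; factor over Q: parameters, x = (1/3), and C = 12.


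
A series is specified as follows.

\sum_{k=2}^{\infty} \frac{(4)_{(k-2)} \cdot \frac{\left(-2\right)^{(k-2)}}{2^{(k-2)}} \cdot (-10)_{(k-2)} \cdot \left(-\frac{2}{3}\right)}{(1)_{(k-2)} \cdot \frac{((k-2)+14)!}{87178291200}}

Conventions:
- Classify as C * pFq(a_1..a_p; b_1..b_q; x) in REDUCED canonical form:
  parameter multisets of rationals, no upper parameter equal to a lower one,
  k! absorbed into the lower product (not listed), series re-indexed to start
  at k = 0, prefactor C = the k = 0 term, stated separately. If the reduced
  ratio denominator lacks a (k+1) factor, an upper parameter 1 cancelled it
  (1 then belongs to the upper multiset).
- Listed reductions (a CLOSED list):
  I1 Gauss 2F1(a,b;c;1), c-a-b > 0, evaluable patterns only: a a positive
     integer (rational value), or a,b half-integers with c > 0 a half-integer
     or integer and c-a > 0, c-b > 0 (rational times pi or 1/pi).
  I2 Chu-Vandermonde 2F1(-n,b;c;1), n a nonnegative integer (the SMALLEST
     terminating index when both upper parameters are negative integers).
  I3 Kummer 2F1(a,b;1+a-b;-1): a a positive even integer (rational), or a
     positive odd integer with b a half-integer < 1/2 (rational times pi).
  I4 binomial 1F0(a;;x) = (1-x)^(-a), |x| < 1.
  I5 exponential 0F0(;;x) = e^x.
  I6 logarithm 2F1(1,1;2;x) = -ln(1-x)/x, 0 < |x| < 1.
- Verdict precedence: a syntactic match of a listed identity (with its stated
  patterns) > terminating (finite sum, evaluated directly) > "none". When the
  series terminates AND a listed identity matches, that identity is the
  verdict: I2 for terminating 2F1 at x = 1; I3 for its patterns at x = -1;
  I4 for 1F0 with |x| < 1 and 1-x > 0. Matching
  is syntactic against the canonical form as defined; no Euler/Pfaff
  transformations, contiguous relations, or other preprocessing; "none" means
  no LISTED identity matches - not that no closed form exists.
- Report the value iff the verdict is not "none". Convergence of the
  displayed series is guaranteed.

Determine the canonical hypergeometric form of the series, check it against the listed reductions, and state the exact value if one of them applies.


Canonical form: C = -\frac{2}{3} times 2F1 with upper {-10, 4}, lower {15}, x = -1. Verdict at x = -1: the Kummer evaluation I3 matches (x = -1; c = 15 equals 1+a-b for upper {-10, 4}: listed pattern). Its exact value is -\frac{91}{9}.

Key observation: t_0 = -\frac{2}{3} here, and the two k-th powers (C = -2/3, x = -1) combine into one argument.
Ratio: r(k) = -1 * (k-10) (k+4) / [(k+15) (k+1)] - rational in k, leading ratio -1; with t_0 = -\frac{2}{3}, classification follows.


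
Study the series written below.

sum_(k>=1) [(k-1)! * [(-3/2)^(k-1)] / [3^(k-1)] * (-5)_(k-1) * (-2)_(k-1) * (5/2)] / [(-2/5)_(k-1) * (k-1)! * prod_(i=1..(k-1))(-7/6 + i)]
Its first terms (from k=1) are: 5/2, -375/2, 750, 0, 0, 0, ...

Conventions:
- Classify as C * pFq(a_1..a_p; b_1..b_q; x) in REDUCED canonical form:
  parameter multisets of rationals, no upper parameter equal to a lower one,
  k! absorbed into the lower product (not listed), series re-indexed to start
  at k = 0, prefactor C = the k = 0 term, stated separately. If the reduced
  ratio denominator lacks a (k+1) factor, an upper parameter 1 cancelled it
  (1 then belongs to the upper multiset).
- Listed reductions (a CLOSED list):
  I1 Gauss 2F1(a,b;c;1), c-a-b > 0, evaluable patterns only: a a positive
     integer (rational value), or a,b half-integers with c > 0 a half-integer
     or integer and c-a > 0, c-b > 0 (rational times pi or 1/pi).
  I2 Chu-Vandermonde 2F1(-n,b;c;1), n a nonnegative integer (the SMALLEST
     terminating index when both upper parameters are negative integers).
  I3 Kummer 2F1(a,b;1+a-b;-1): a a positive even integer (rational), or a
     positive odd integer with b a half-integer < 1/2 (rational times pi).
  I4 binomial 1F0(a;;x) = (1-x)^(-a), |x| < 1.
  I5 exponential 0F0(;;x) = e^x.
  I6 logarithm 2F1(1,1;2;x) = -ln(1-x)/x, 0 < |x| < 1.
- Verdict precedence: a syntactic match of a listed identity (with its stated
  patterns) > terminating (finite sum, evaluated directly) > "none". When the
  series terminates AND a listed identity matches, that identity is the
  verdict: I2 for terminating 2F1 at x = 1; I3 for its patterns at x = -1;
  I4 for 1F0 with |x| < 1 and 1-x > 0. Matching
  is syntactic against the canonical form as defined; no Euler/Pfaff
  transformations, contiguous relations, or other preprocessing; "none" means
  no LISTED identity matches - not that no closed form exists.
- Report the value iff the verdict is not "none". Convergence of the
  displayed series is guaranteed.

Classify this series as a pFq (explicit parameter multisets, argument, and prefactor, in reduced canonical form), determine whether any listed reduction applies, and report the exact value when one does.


Canonical form: C = 5/2 times 3F2 with upper {-5, -2, 1}, lower {-2/5, -1/6}, x = -1/2. Verdict: terminating - upper -2 stops the sum at k = 2; the 3 terms are added exactly. Exact value: 565.

First insight: x = (-1/2) and the two k-th powers (prefactor 5/2) combine into one argument.
Term ratio: r(k) = (-1/2) * (k-5) (k-2) (k+1) / [(k-2/5) (k-1/6) (k+1)] - rational; roots negated = parameters, x = (-1/2), C = 5/2.


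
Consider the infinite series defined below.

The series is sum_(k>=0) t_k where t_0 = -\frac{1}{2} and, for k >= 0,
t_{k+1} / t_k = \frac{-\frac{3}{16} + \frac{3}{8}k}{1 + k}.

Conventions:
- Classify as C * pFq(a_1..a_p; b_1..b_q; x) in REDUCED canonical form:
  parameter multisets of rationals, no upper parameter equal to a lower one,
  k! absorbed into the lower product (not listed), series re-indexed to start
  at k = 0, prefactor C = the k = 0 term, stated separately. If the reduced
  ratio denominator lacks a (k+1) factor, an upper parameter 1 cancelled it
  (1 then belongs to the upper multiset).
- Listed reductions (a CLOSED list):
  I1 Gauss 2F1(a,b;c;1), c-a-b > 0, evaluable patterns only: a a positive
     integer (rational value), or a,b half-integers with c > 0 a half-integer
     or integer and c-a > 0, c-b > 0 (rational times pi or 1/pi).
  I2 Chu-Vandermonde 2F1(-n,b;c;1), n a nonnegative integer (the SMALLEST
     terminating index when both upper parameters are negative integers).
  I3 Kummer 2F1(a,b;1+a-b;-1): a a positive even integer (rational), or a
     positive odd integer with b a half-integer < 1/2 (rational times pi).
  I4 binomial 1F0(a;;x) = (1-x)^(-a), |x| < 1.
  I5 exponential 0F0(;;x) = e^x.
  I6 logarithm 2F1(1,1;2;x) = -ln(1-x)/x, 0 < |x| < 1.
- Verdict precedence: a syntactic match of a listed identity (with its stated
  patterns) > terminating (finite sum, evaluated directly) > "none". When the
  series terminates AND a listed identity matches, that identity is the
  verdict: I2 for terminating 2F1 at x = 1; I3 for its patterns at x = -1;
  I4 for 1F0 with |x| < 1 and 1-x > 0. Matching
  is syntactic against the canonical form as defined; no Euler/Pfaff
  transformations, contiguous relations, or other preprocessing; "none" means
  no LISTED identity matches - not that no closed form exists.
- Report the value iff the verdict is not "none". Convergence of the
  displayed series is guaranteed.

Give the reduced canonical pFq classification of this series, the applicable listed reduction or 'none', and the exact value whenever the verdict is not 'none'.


Reduced: x = \frac{3}{8}, 1F0, upper = {-\frac{1}{2}}, lower = {-}, C = -\frac{1}{2}. Verdict: the I4 binomial reduction matches (the 1F0 binomial series: exponent 1/2, x = \frac{3}{8}). Value: \left(-\frac{1}{2}\right) \cdot \left(\frac{5}{8}\right)^{\frac{1}{2}}.

Structural cue: t_0 = -\frac{1}{2} here, and factor the ratio over Q (prefactor -1/2): negated roots = parameters.
Adjacent-term ratio: r(k) = \frac{3}{8} * (k-\frac{1}{2}) / [(k+1)] - rational; roots negated = parameters, x = \frac{3}{8}, C = -\frac{1}{2}.


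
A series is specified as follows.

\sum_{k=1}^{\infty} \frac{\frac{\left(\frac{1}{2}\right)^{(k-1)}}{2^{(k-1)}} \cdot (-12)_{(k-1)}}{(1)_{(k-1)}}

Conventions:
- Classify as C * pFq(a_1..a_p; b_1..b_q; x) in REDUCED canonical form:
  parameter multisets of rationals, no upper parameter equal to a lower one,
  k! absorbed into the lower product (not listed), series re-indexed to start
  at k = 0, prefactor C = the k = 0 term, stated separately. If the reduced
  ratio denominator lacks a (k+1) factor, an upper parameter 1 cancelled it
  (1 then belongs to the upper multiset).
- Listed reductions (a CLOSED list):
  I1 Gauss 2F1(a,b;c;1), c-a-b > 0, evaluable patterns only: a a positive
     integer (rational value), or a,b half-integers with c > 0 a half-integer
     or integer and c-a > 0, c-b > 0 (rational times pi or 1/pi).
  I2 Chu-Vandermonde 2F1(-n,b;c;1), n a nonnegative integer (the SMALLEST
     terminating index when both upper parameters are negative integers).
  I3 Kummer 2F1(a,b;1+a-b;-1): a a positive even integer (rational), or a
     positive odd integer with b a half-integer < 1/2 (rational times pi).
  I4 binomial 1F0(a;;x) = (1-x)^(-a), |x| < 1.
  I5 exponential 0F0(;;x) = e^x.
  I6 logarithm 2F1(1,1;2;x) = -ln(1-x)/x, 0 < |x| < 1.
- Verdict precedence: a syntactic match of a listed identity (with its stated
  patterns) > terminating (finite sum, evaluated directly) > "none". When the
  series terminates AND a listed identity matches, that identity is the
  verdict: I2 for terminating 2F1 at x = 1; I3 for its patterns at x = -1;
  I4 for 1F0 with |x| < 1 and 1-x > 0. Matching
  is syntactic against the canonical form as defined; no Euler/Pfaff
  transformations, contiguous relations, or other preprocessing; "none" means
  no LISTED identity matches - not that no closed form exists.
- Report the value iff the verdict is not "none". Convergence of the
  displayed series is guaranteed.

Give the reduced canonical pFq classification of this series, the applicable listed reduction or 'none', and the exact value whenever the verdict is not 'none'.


Key step: x = \frac{1}{4} and (1)_k (C = 1) is k! itself.
Adjacent-term ratio: r(k) = \frac{1}{4} * (k-12) / [(k+1)] - poly over poly, x = \frac{1}{4} from leading terms; C = 1 at k = 0.

Prefactor 1, argument \frac{1}{4}: 1F0 with upper {-12} over lower {-}. Verdict: this is binomial (I4) (the 1F0 binomial series: exponent 12, x = \frac{1}{4}). Hence: \frac{531441}{16777216}.


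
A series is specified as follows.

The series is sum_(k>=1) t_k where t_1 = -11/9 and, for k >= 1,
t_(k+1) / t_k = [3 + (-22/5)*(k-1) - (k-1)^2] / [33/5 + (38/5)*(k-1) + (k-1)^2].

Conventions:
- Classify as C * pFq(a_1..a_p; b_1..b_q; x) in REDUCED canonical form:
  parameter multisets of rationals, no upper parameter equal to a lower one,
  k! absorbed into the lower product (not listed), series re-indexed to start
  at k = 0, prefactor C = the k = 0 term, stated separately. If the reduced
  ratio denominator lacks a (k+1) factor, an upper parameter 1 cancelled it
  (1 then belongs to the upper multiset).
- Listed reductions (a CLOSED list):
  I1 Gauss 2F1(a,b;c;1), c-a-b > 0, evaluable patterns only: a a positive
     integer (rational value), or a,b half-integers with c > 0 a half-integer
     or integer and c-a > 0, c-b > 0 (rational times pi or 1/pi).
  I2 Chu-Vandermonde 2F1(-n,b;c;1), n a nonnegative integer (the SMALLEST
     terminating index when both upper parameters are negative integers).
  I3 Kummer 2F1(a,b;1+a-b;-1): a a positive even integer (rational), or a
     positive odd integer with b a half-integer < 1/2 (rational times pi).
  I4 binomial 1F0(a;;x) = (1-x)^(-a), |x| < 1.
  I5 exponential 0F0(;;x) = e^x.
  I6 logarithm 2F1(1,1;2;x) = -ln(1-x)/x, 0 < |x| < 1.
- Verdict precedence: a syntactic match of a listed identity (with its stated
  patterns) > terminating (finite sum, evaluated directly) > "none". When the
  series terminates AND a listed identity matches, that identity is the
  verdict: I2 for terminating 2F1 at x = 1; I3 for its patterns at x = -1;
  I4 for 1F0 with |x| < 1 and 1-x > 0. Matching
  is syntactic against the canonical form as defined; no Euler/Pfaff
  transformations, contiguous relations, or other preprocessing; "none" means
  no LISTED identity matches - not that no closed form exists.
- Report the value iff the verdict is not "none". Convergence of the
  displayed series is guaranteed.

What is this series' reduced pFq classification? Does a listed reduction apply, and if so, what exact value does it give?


Prefactor -11/9, argument -1: 2F1 with upper {-3/5, 5} over lower {33/5}. Verdict: none. A 2F1 with upper {-3/5, 5} fits none of I1-I6 at x = -1; the sum runs forever.

The tell: t_0 being -11/9, the expanded ratio factors over Q; C = -11/9, roots give parameters.
Step ratio: r(k) = (-1) * (k-3/5) (k+5) / [(k+33/5) (k+1)] - rational; roots negated = parameters, x = (-1), C = -11/9.


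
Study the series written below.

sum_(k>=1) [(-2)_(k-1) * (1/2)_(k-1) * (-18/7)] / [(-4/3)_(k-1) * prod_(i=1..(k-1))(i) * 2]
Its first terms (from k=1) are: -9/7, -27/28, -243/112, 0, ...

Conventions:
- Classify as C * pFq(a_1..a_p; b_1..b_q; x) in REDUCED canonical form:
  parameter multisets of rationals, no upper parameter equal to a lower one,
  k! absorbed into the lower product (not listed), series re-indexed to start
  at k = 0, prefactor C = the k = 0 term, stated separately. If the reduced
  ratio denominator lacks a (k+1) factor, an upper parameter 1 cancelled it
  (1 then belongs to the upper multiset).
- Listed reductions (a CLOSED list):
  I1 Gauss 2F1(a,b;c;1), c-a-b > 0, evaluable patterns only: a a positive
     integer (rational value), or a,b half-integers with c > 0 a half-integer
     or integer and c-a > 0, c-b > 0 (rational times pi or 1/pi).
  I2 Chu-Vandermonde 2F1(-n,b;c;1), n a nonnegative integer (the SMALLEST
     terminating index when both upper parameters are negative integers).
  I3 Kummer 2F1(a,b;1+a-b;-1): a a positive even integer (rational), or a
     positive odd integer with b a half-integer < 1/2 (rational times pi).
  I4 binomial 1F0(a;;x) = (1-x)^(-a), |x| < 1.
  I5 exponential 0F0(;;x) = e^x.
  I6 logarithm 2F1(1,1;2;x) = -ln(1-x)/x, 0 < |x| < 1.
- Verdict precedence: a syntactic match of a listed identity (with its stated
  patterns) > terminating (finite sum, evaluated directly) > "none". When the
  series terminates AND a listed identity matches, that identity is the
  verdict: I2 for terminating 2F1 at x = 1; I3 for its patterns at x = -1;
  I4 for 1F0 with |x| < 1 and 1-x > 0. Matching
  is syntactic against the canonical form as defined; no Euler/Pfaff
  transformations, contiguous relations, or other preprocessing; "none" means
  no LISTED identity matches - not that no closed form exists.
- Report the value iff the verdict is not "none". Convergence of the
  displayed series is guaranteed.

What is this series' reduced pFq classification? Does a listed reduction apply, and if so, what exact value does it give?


Reduced: x = 1, 2F1, upper = {-2, 1/2}, lower = {-4/3}, C = -9/7. Verdict: the Chu-Vandermonde identity I2 fires (terminating 2F1 at x = 1 with n = 2, b = 1/2, c = -4/3). Value: -495/112.

Key observation: from the first term -9/7: the product of the first k integers (C = -9/7) is k!.
Term ratio: r(k) = 1 * (k-2) (k+1/2) / [(k-4/3) (k+1)] - rational; roots negated = parameters, x = 1, C = -9/7.


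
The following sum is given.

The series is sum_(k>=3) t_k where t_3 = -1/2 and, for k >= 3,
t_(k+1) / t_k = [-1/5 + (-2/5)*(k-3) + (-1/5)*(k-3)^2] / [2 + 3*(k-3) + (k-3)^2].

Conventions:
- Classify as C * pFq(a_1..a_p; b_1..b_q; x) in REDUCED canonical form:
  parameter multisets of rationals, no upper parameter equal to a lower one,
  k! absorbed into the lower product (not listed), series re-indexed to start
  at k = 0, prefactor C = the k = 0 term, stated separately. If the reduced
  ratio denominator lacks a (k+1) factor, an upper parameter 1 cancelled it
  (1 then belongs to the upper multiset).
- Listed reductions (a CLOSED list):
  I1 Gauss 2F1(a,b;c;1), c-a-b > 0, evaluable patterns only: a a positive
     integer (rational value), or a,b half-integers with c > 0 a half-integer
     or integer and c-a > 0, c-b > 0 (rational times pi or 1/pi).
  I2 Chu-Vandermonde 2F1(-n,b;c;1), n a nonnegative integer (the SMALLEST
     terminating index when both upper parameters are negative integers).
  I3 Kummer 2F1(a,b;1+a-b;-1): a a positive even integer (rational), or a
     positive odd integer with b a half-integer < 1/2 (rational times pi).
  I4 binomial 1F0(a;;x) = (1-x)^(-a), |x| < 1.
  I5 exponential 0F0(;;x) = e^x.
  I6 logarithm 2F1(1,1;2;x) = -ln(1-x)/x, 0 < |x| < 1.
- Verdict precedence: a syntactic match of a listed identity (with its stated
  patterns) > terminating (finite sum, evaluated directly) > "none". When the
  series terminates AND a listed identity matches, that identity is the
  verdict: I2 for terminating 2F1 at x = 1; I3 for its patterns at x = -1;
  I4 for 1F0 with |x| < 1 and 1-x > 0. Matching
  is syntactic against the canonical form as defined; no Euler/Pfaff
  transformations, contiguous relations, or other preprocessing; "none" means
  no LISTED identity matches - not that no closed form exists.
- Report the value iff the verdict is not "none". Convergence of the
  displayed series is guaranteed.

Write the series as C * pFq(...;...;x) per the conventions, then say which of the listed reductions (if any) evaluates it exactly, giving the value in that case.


Classification (C = -1/2): 2F1 with upper {1, 1}, lower {2}, argument x = -1/5. Verdict (x = -1/5): the logarithmic series (I6) applies (the logarithm: parameters (1,1;2), x = -1/5). Hence: (-5/2) * ln(6/5).

Key step: x = (-1/5) and the expanded ratio factors over Q; C = -1/2, x = -1/5, roots give parameters.
Adjacent-term ratio: r(k) = (-1/5) * (k+1) (k+1) / [(k+2) (k+1)] - rational in k. x = (-1/5); t_0 = -1/2; negate the roots.


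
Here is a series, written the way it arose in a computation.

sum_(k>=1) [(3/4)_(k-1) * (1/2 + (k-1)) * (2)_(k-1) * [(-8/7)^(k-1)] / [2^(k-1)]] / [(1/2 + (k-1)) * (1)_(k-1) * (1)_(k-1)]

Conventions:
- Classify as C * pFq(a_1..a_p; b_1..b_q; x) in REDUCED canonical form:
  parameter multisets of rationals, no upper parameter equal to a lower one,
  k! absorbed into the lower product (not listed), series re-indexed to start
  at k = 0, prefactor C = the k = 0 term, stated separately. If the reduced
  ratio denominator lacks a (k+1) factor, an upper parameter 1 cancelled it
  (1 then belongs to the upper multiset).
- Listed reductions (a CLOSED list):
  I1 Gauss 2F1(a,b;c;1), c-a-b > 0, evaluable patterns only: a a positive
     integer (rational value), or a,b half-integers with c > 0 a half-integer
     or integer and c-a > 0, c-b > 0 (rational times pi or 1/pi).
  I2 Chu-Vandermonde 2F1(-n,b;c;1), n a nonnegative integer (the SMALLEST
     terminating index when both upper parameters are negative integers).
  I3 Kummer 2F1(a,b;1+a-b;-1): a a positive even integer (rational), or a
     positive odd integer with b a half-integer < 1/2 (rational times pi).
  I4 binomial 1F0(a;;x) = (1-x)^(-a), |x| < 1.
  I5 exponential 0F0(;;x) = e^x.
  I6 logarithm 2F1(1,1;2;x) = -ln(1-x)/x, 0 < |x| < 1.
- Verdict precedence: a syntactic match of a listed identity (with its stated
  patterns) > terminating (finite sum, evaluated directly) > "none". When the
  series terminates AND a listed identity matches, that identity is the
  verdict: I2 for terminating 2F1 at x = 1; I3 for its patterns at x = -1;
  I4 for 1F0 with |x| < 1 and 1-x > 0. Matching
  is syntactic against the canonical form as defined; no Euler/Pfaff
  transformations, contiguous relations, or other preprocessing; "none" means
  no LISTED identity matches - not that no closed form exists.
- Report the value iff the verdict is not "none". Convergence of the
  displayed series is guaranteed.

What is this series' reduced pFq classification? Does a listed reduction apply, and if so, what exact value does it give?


The tell: t_0 being 1, the two k-th powers (C = 1, x = -4/7) combine into one argument.
Consecutive-term ratio: r(k) = (-4/7) * (k+3/4) (k+2) / [(k+1) (k+1)] ; factor over Q: parameters, x = (-4/7), and C = 1.

Canonical form: C = 1 times 2F1 with upper {3/4, 2}, lower {1}, x = -4/7. Verdict: none. A 2F1 with upper {3/4, 2} fits none of I1-I6 at x = -4/7; the sum runs forever.


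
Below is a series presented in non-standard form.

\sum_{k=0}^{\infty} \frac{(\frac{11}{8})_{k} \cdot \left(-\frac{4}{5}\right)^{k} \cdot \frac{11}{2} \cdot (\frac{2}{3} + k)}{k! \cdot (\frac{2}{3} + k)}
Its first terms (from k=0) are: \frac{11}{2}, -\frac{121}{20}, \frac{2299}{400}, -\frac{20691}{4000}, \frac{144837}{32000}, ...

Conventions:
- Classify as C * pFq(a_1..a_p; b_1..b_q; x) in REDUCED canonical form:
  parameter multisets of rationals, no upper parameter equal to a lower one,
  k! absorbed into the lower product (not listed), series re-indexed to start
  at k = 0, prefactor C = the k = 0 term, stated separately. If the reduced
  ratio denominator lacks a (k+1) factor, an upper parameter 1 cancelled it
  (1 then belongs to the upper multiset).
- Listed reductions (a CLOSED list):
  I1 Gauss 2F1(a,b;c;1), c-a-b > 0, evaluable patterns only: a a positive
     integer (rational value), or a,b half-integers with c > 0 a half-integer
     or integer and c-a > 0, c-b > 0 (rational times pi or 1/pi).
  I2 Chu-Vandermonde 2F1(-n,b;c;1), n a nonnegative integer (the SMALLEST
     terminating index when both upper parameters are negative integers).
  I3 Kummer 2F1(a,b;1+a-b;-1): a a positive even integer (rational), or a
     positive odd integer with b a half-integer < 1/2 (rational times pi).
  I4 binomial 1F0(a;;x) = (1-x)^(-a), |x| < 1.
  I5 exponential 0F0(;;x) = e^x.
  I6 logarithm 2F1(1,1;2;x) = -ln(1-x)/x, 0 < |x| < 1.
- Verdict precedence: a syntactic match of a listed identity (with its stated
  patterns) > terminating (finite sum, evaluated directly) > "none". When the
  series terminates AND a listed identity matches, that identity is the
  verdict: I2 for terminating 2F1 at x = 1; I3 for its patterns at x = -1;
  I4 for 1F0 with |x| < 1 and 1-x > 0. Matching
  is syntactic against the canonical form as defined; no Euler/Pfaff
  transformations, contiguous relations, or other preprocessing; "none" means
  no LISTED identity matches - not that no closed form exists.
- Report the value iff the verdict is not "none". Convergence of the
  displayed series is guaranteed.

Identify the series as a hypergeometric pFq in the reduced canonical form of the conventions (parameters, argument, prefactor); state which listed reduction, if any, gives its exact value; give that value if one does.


The series (x = -\frac{4}{5}) is 1F0: upper {\frac{11}{8}}, lower {-}, prefactor \frac{11}{2}. Verdict: the I4 binomial reduction fires (the 1F0 binomial series: exponent -11/8, x = -\frac{4}{5}). Exact value: \frac{11}{2} \cdot \left(\frac{9}{5}\right)^{-\frac{11}{8}}.

First insight: x = -\frac{4}{5} and k + 2/3 divides numerator and denominator alike; C = 11/2 after cancelling.
Ratio: r(k) = -\frac{4}{5} * (k+\frac{11}{8}) / [(k+1)] - rational in k. x = -\frac{4}{5}; t_0 = \frac{11}{2}; negate the roots.


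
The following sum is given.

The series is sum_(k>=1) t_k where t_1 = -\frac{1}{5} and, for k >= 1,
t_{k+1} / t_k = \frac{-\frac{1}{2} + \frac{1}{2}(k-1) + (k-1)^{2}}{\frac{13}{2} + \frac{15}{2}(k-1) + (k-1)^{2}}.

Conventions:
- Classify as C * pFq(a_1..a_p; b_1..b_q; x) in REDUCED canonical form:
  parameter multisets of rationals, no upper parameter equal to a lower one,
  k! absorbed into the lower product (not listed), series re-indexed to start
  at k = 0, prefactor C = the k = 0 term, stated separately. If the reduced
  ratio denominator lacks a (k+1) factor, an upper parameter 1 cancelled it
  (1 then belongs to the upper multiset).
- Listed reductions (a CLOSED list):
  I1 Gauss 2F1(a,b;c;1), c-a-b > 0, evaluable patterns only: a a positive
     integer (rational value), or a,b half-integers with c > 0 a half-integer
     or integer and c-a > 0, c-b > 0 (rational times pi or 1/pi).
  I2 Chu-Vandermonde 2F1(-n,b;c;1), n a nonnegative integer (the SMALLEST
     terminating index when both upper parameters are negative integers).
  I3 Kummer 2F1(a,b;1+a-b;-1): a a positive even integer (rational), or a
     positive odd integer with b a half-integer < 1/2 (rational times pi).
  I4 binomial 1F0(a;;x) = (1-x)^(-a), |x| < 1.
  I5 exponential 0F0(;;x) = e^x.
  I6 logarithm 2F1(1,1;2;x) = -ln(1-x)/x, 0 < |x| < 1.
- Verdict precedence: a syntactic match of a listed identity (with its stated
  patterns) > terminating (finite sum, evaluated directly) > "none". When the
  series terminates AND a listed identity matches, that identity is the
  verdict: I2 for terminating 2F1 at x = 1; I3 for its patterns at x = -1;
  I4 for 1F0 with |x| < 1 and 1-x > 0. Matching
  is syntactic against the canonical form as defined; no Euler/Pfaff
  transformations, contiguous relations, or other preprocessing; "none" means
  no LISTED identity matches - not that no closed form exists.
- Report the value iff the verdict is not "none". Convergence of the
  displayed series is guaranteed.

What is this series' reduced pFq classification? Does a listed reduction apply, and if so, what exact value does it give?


With C = -\frac{1}{5}: the canonical form is 2F1(-\frac{1}{2}, 1; \frac{13}{2}; 1). Verdict at x = 1: Gauss (I1, integer-parameter pattern) matches (x = 1: the Gamma ratio telescopes since c-a-b = 6 > 0 and a = 1 in Z>0). Value: -\frac{11}{60}.

First insight: with t_0 = -\frac{1}{5}, roots of the ratio polynomials (prefactor -1/5) are the negated parameters.
Consecutive-term ratio: r(k) = 1 * (k-\frac{1}{2}) (k+1) / [(k+\frac{13}{2}) (k+1)] - rational in k. x = 1; t_0 = -\frac{1}{5}; negate the roots.


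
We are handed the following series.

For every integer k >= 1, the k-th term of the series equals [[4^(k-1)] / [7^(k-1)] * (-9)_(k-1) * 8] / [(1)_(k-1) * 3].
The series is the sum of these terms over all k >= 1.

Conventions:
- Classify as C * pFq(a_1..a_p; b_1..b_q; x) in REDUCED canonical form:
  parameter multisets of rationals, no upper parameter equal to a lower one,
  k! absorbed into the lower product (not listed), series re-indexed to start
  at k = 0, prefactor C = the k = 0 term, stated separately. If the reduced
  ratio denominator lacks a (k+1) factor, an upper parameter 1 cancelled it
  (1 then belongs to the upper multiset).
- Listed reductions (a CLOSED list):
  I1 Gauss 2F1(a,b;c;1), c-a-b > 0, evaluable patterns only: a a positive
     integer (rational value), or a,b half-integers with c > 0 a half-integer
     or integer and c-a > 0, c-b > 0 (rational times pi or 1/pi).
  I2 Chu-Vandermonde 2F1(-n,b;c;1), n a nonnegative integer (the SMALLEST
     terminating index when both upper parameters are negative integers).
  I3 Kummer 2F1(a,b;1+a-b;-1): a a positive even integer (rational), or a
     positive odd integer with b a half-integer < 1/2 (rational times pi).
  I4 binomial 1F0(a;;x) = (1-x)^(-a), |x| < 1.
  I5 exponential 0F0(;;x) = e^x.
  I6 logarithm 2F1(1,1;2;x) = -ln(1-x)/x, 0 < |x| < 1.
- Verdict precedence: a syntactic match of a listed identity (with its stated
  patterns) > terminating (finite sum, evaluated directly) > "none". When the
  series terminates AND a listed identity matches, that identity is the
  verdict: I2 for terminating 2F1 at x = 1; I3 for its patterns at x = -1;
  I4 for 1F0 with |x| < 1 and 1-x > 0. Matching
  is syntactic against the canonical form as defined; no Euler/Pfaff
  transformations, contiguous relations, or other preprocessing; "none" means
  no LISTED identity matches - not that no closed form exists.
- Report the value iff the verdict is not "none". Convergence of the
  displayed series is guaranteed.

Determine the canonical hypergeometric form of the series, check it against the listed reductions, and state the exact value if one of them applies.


Prefactor 8/3, argument 4/7: 1F0 with upper {-9} over lower {-}. Verdict: the I4 binomial reduction matches (the 1F0 binomial series: exponent 9, x = 4/7). Value: 52488/40353607.

The tell: t_0 being 8/3, the two geometric factors (prefactor 8/3) combine into one argument.
Consecutive-term ratio: r(k) = (4/7) * (k-9) / [(k+1)] ; factor over Q: parameters, x = (4/7), and C = 8/3.


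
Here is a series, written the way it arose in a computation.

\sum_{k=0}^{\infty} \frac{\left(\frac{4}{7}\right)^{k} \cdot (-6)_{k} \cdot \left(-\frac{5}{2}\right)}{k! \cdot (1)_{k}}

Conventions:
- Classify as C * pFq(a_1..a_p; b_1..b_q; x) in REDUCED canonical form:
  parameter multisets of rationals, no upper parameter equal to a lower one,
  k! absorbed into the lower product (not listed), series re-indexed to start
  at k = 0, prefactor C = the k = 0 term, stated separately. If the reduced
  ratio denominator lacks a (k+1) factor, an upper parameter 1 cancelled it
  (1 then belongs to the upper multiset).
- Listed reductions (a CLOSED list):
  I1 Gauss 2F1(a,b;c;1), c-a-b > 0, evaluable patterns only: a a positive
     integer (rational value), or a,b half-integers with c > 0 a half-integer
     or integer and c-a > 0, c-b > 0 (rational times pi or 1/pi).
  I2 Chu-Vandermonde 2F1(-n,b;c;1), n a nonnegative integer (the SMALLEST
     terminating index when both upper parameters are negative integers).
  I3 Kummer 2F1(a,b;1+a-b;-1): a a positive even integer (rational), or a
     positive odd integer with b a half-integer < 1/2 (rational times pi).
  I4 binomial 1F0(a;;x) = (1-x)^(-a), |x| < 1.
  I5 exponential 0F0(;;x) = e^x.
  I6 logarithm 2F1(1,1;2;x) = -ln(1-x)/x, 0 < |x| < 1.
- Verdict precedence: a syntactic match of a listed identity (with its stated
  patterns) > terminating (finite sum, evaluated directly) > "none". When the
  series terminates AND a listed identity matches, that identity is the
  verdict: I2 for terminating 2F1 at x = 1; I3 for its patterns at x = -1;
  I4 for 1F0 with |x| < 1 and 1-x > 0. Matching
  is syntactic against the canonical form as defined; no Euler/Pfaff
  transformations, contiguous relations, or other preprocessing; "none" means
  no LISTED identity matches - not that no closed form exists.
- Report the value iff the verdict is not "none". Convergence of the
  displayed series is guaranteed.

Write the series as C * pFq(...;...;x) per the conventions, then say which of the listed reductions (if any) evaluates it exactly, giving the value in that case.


Structural cue: with t_0 = -\frac{5}{2}, the denominator's factorial ratio (prefactor -5/2) is a lower Pochhammer.
Term ratio: r(k) = \frac{4}{7} * (k-6) / [(k+1) (k+1)] - rational in k. x = \frac{4}{7}; t_0 = -\frac{5}{2}; negate the roots.

At argument \frac{4}{7}: a 1F1 with upper {-6}, lower {1}, scaled by C = -\frac{5}{2}. Verdict: terminating - no listed pattern fits, but -6 in the upper list cuts the series at k = 6; direct evaluation. Sum: \frac{2847827}{2117682}.


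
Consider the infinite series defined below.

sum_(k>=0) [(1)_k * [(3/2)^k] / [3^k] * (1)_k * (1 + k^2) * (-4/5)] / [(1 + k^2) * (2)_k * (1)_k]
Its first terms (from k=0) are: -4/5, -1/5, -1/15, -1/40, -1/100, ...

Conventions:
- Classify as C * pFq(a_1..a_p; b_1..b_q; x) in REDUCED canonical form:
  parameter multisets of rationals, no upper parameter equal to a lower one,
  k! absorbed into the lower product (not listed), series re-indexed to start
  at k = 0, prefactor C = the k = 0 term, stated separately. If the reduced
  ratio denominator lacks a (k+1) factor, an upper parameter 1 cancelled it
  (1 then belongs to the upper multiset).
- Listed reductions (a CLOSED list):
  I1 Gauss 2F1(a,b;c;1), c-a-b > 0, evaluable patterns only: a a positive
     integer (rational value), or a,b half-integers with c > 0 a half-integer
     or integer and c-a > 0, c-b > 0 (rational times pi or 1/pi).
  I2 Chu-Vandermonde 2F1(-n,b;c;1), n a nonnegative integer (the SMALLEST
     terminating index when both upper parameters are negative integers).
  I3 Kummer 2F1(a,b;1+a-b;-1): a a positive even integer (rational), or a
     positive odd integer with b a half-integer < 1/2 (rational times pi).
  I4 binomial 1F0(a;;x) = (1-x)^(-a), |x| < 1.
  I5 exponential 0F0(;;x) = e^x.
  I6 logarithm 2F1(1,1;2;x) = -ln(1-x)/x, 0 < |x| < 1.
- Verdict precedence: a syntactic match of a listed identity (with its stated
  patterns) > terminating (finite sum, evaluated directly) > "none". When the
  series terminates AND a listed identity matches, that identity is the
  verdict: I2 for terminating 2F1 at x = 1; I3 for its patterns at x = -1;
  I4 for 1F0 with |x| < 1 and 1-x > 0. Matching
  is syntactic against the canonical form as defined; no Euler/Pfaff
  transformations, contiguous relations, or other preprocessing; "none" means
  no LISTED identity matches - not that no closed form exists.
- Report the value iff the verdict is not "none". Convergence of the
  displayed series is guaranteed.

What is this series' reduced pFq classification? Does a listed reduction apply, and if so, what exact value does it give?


Reduced: x = 1/2, 2F1, upper = {1, 1}, lower = {2}, C = -4/5. Verdict: this is the I6 logarithm reduction (the logarithm: parameters (1,1;2), x = 1/2). Sum: (8/5) * ln(1/2).

Key step: x = (1/2) and the two k-th powers (prefactor -4/5) combine into one argument.
Consecutive-term ratio: r(k) = (1/2) * (k+1) (k+1) / [(k+2) (k+1)] - poly over poly, x = (1/2) from leading terms; C = -4/5 at k = 0.
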